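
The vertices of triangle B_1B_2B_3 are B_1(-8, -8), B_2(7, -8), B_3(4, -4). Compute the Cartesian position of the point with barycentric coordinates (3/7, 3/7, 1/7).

M = (3/7)·B_1 + (3/7)·B_2 + (1/7)·B_3.
x-coordinate: (3/7)·(-8) + (3/7)·7 + (1/7)·4 = 1/7.
y-coordinate: (3/7)·(-8) + (3/7)·(-8) + (1/7)·(-4) = -52/7.

(1/7, -52/7)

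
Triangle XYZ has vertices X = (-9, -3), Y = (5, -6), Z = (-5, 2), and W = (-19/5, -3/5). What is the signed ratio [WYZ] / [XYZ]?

[XYZ] = ½·((-9)·(-6−2) + 5·(2−(-3)) + (-5)·(-3−(-6))) = ½·(72 + 25 − 15) = 41.
[WYZ] = ½·((-19/5)·(-6−2) + 5·(2−(-3/5)) + (-5)·(-3/5−(-6))) = ½·(152/5 + 13 − 27) = 41/5, so the ratio is (41/5)/41 = 1/5.

1/5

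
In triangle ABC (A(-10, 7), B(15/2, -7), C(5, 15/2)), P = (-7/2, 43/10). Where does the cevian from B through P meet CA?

Barycentric coordinates of P with respect to ABC: (3/5, 1/5, 1/5).
On side CA the B-coordinate is zero; dropping P's B-weight 1/5 and renormalizing the remaining 1/5 : 3/5 gives weights 1/4, 3/4 on C, A.
Q = (1/4)·(5, 15/2) + (3/4)·(-10, 7) = (-25/4, 57/8).

(-25/4, 57/8)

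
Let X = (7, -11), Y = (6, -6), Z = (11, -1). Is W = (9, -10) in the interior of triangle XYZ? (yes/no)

no

Barycentric coordinates of W: (7/6, -8/15, 11/30).
The three coordinates are positive, negative, positive; a point is interior exactly when all three are positive.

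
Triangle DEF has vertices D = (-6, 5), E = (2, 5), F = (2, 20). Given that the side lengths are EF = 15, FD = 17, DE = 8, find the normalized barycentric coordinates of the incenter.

(3/8, 17/40, 1/5)

The incenter has barycentric coordinates proportional to the opposite side lengths: (15 : 17 : 8).
Normalizing by 15+17+8 = 40 gives (3/8, 17/40, 1/5).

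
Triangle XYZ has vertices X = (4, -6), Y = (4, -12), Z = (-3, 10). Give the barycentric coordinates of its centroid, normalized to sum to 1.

The centroid is the average of the vertices, so each weight is 1/3.

(1/3, 1/3, 1/3)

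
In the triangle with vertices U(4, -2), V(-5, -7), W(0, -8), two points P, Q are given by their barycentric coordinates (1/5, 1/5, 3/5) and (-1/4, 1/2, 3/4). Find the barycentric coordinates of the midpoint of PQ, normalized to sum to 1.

(-1/40, 7/20, 27/40)

Since both coordinate triples sum to 1, the midpoint's barycentrics are the componentwise average.
(1/5+-1/4)/2 = -1/40; similarly 7/20 and 27/40.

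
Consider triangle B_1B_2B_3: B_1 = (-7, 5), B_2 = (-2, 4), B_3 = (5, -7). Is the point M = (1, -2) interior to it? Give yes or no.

Barycentric coordinates of M: (3/16, 1/4, 9/16).
The three coordinates are positive, positive, positive; a point is interior exactly when all three are positive.

yes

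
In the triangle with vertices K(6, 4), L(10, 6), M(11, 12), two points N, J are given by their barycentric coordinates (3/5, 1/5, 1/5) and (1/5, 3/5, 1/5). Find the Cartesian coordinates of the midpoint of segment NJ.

Barycentric coordinates of the midpoint are the average: (2/5, 2/5, 1/5).
Converting: (2/5)·K + (2/5)·L + (1/5)·M = (43/5, 32/5).

(43/5, 32/5)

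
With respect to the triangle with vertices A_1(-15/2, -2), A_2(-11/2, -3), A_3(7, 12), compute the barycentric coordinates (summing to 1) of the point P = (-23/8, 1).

(1/4, 1/2, 1/4)

Signed area of the reference triangle: [A_1A_2A_3] = ½·((-15/2)·(-3−12) + (-11/2)·(12−(-2)) + 7·(-2−(-3))) = ½·(225/2 − 77 + 7) = 85/4.
[PA_2A_3] = ½·((-23/8)·(-3−12) + (-11/2)·(12−1) + 7·(1−(-3))) = ½·(345/8 − 121/2 + 28) = 85/16, so the A_1-coordinate is (85/16)/(85/4) = 1/4.
[A_1PA_3] = ½·((-15/2)·(1−12) + (-23/8)·(12−(-2)) + 7·(-2−1)) = ½·(165/2 − 161/4 − 21) = 85/8, so the A_2-coordinate is 1/2.
[A_1A_2P] = ½·((-15/2)·(-3−1) + (-11/2)·(1−(-2)) + (-23/8)·(-2−(-3))) = ½·(30 − 33/2 − 23/8) = 85/16, so the A_3-coordinate is 1/4.
Check: 1/4 + 1/2 + 1/4 = 1.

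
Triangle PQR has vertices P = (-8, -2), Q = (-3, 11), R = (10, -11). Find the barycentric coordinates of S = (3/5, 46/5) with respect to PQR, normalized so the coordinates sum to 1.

(-1/5, 1, 1/5)

Signed area of the reference triangle: [PQR] = ½·((-8)·(11−(-11)) + (-3)·(-11−(-2)) + 10·(-2−11)) = ½·(-176 + 27 − 130) = -279/2.
[SQR] = ½·((3/5)·(11−(-11)) + (-3)·(-11−(46/5)) + 10·(46/5−11)) = ½·(66/5 + 303/5 − 18) = 279/10, so the P-coordinate is (279/10)/(-279/2) = -1/5.
[PSR] = ½·((-8)·(46/5−(-11)) + (3/5)·(-11−(-2)) + 10·(-2−(46/5))) = ½·(-808/5 − 27/5 − 112) = -279/2, so the Q-coordinate is 1.
[PQS] = ½·((-8)·(11−(46/5)) + (-3)·(46/5−(-2)) + (3/5)·(-2−11)) = ½·(-72/5 − 168/5 − 39/5) = -279/10, so the R-coordinate is 1/5.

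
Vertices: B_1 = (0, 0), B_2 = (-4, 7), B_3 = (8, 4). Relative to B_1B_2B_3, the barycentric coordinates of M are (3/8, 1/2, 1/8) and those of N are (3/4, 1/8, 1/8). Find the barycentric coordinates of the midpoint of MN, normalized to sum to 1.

Since both coordinate triples sum to 1, the midpoint's barycentrics are the componentwise average.
(3/8+3/4)/2 = 9/16; similarly 5/16 and 1/8.

(9/16, 5/16, 1/8)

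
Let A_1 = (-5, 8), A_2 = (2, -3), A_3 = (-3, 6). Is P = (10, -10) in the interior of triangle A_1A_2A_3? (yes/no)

Barycentric coordinates of P: (-37/8, 3/4, 39/8).
The three coordinates are negative, positive, positive; a point is interior exactly when all three are positive.

no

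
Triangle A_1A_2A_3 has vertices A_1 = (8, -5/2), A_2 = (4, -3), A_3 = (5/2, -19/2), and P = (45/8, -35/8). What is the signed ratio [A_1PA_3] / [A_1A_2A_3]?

1/4

[A_1A_2A_3] = ½·(8·(-3−(-19/2)) + 4·(-19/2−(-5/2)) + (5/2)·(-5/2−(-3))) = ½·(52 − 28 + 5/4) = 101/8.
[A_1PA_3] = ½·(8·(-35/8−(-19/2)) + (45/8)·(-19/2−(-5/2)) + (5/2)·(-5/2−(-35/8))) = ½·(41 − 315/8 + 75/16) = 101/32, so the ratio is (101/32)/(101/8) = 1/4.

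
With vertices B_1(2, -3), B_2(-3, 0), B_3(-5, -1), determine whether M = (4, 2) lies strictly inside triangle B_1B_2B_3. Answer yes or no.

Barycentric coordinates of M: (3/11, 39/11, -31/11).
The three coordinates are positive, positive, negative; a point is interior exactly when all three are positive.

no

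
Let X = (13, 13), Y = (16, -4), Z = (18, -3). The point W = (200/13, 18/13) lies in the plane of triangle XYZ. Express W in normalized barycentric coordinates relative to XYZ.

Signed area of the reference triangle: [XYZ] = ½·(13·(-4−(-3)) + 16·(-3−13) + 18·(13−(-4))) = ½·(-13 − 256 + 306) = 37/2.
[WYZ] = ½·((200/13)·(-4−(-3)) + 16·(-3−(18/13)) + 18·(18/13−(-4))) = ½·(-200/13 − 912/13 + 1260/13) = 74/13, so the X-coordinate is (74/13)/(37/2) = 4/13.
[XWZ] = ½·(13·(18/13−(-3)) + (200/13)·(-3−13) + 18·(13−(18/13))) = ½·(57 − 3200/13 + 2718/13) = 259/26, so the Y-coordinate is 7/13.
[XYW] = ½·(13·(-4−(18/13)) + 16·(18/13−13) + (200/13)·(13−(-4))) = ½·(-70 − 2416/13 + 3400/13) = 37/13, so the Z-coordinate is 2/13.

(4/13, 7/13, 2/13)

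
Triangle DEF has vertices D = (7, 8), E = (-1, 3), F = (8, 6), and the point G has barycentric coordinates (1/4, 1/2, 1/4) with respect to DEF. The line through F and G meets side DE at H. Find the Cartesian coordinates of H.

(5/3, 14/3)

Line FG meets DE where the F-coordinate vanishes; zeroing G's F-weight and renormalizing leaves D, E-weights 1/4 : 1/2 → (1/3, 2/3).
So H = (1/3)·D + (2/3)·E = (5/3, 14/3).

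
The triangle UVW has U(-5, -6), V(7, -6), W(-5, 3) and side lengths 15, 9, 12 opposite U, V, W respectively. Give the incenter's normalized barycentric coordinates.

(5/12, 1/4, 1/3)

The incenter has barycentric coordinates proportional to the opposite side lengths: (15 : 9 : 12).
Normalizing by 15+9+12 = 36 gives (5/12, 1/4, 1/3).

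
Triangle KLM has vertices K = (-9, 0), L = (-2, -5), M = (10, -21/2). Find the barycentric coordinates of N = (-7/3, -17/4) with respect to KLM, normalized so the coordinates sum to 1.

Signed area of the reference triangle: [KLM] = ½·((-9)·(-5−(-21/2)) + (-2)·(-21/2−0) + 10·(0−(-5))) = ½·(-99/2 + 21 + 50) = 43/4.
[NLM] = ½·((-7/3)·(-5−(-21/2)) + (-2)·(-21/2−(-17/4)) + 10·(-17/4−(-5))) = ½·(-77/6 + 25/2 + 15/2) = 43/12, so the K-coordinate is (43/12)/(43/4) = 1/3.
[KNM] = ½·((-9)·(-17/4−(-21/2)) + (-7/3)·(-21/2−0) + 10·(0−(-17/4))) = ½·(-225/4 + 49/2 + 85/2) = 43/8, so the L-coordinate is 1/2.
[KLN] = ½·((-9)·(-5−(-17/4)) + (-2)·(-17/4−0) + (-7/3)·(0−(-5))) = ½·(27/4 + 17/2 − 35/3) = 43/24, so the M-coordinate is 1/6.
Check: 1/3 + 1/2 + 1/6 = 1.

(1/3, 1/2, 1/6)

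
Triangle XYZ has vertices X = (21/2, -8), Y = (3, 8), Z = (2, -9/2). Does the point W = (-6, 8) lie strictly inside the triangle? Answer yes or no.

no

Barycentric coordinates of W: (-450/439, 313/439, 576/439).
The three coordinates are negative, positive, positive; a point is interior exactly when all three are positive.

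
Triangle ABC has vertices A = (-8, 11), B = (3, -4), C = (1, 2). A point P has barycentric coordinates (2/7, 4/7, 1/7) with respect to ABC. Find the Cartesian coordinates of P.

P = (2/7)·A + (4/7)·B + (1/7)·C.
x-coordinate: (2/7)·(-8) + (4/7)·3 + (1/7)·1 = -3/7.
y-coordinate: (2/7)·11 + (4/7)·(-4) + (1/7)·2 = 8/7.

(-3/7, 8/7)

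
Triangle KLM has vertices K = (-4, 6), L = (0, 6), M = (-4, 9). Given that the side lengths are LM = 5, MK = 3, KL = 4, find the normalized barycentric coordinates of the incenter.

(5/12, 1/4, 1/3)

The incenter has barycentric coordinates proportional to the opposite side lengths: (5 : 3 : 4).
Normalizing by 5+3+4 = 12 gives (5/12, 1/4, 1/3).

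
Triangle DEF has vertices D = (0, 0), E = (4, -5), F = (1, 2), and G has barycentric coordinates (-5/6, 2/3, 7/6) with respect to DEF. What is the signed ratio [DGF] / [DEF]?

The signed ratio [DGF]/[DEF] equals the barycentric coordinate of G at vertex E, which is 2/3.

2/3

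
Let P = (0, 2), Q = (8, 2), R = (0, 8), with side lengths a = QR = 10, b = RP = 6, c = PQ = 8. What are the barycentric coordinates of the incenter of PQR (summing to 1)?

The incenter has barycentric coordinates proportional to the opposite side lengths: (10 : 6 : 8).
Normalizing by 10+6+8 = 24 gives (5/12, 1/4, 1/3).

(5/12, 1/4, 1/3)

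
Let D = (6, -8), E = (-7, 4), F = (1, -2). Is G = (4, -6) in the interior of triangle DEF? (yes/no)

Barycentric coordinates of G: (7/9, 1/9, 1/9).
The three coordinates are positive, positive, positive; a point is interior exactly when all three are positive.

yes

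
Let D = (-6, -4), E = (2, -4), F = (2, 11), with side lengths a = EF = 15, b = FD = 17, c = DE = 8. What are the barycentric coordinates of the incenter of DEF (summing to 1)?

The incenter has barycentric coordinates proportional to the opposite side lengths: (15 : 17 : 8).
Normalizing by 15+17+8 = 40 gives (3/8, 17/40, 1/5).

(3/8, 17/40, 1/5)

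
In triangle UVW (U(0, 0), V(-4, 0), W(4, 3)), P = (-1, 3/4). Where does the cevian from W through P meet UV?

Barycentric coordinates of P with respect to UVW: (1/4, 1/2, 1/4).
On side UV the W-coordinate is zero; dropping P's W-weight 1/4 and renormalizing the remaining 1/4 : 1/2 gives weights 1/3, 2/3 on U, V.
Q = (1/3)·(0, 0) + (2/3)·(-4, 0) = (-8/3, 0).

(-8/3, 0)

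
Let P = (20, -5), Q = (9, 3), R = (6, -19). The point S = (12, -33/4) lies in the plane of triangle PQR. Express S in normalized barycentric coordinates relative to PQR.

(3/8, 1/4, 3/8)

Signed area of the reference triangle: [PQR] = ½·(20·(3−(-19)) + 9·(-19−(-5)) + 6·(-5−3)) = ½·(440 − 126 − 48) = 133.
[SQR] = ½·(12·(3−(-19)) + 9·(-19−(-33/4)) + 6·(-33/4−3)) = ½·(264 − 387/4 − 135/2) = 399/8, so the P-coordinate is (399/8)/133 = 3/8.
[PSR] = ½·(20·(-33/4−(-19)) + 12·(-19−(-5)) + 6·(-5−(-33/4))) = ½·(215 − 168 + 39/2) = 133/4, so the Q-coordinate is 1/4.
[PQS] = ½·(20·(3−(-33/4)) + 9·(-33/4−(-5)) + 12·(-5−3)) = ½·(225 − 117/4 − 96) = 399/8, so the R-coordinate is 3/8.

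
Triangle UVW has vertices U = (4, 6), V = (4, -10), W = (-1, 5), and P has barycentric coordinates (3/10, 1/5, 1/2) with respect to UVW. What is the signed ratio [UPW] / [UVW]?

The signed ratio [UPW]/[UVW] equals the barycentric coordinate of P at vertex V, which is 1/5.

1/5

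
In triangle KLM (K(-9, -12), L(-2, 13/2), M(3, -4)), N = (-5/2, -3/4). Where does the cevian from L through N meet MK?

Barycentric coordinates of N with respect to KLM: (1/4, 1/2, 1/4).
On side MK the L-coordinate is zero; dropping N's L-weight 1/2 and renormalizing the remaining 1/4 : 1/4 gives weights 1/2, 1/2 on M, K.
J = (1/2)·(3, -4) + (1/2)·(-9, -12) = (-3, -8).

(-3, -8)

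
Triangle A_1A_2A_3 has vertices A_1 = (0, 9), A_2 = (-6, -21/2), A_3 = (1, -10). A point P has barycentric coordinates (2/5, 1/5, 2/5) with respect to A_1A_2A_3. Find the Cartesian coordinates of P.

(-4/5, -5/2)

P = (2/5)·A_1 + (1/5)·A_2 + (2/5)·A_3.
x-coordinate: (2/5)·0 + (1/5)·(-6) + (2/5)·1 = -4/5.
y-coordinate: (2/5)·9 + (1/5)·(-21/2) + (2/5)·(-10) = -5/2.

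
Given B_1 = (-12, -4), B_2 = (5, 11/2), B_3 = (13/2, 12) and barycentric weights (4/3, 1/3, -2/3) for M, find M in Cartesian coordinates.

(-56/3, -23/2)

M = (4/3)·B_1 + (1/3)·B_2 + (-2/3)·B_3.
x-coordinate: (4/3)·(-12) + (1/3)·5 + (-2/3)·(13/2) = -56/3.
y-coordinate: (4/3)·(-4) + (1/3)·(11/2) + (-2/3)·12 = -23/2.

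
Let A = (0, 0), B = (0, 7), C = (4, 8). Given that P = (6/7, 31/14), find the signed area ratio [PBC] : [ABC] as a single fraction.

5/7

[ABC] = ½·(0·(7−8) + 0·(8−0) + 4·(0−7)) = ½·(0 + 0 − 28) = -14.
[PBC] = ½·((6/7)·(7−8) + 0·(8−(31/14)) + 4·(31/14−7)) = ½·(-6/7 + 0 − 134/7) = -10, so the ratio is (-10)/(-14) = 5/7.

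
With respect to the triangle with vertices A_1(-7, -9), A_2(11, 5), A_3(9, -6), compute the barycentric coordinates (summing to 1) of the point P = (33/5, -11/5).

(1/5, 2/5, 2/5)

Signed area of the reference triangle: [A_1A_2A_3] = ½·((-7)·(5−(-6)) + 11·(-6−(-9)) + 9·(-9−5)) = ½·(-77 + 33 − 126) = -85.
[PA_2A_3] = ½·((33/5)·(5−(-6)) + 11·(-6−(-11/5)) + 9·(-11/5−5)) = ½·(363/5 − 209/5 − 324/5) = -17, so the A_1-coordinate is (-17)/(-85) = 1/5.
[A_1PA_3] = ½·((-7)·(-11/5−(-6)) + (33/5)·(-6−(-9)) + 9·(-9−(-11/5))) = ½·(-133/5 + 99/5 − 306/5) = -34, so the A_2-coordinate is 2/5.
[A_1A_2P] = ½·((-7)·(5−(-11/5)) + 11·(-11/5−(-9)) + (33/5)·(-9−5)) = ½·(-252/5 + 374/5 − 462/5) = -34, so the A_3-coordinate is 2/5.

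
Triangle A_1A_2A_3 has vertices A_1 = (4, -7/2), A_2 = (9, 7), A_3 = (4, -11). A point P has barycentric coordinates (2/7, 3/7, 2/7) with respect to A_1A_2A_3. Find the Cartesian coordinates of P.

(43/7, -8/7)

P = (2/7)·A_1 + (3/7)·A_2 + (2/7)·A_3.
x-coordinate: (2/7)·4 + (3/7)·9 + (2/7)·4 = 43/7.
y-coordinate: (2/7)·(-7/2) + (3/7)·7 + (2/7)·(-11) = -8/7.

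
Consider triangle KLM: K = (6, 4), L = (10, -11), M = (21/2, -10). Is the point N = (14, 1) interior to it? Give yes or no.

no

Barycentric coordinates of N: (4/23, -197/23, 216/23).
The three coordinates are positive, negative, positive; a point is interior exactly when all three are positive.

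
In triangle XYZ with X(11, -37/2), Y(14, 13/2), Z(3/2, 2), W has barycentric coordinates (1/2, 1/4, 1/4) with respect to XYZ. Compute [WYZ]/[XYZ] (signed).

1/2

The signed ratio [WYZ]/[XYZ] equals the barycentric coordinate of W at vertex X, which is 1/2.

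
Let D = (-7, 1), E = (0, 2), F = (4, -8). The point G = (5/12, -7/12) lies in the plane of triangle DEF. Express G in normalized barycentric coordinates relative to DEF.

(1/12, 2/3, 1/4)

Signed area of the reference triangle: [DEF] = ½·((-7)·(2−(-8)) + 0·(-8−1) + 4·(1−2)) = ½·(-70 + 0 − 4) = -37.
[GEF] = ½·((5/12)·(2−(-8)) + 0·(-8−(-7/12)) + 4·(-7/12−2)) = ½·(25/6 + 0 − 31/3) = -37/12, so the D-coordinate is (-37/12)/(-37) = 1/12.
[DGF] = ½·((-7)·(-7/12−(-8)) + (5/12)·(-8−1) + 4·(1−(-7/12))) = ½·(-623/12 − 15/4 + 19/3) = -74/3, so the E-coordinate is 2/3.
[DEG] = ½·((-7)·(2−(-7/12)) + 0·(-7/12−1) + (5/12)·(1−2)) = ½·(-217/12 + 0 − 5/12) = -37/4, so the F-coordinate is 1/4.
Check: 1/12 + 2/3 + 1/4 = 1.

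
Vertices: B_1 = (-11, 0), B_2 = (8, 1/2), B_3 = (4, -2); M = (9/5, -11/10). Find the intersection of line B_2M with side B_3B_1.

Barycentric coordinates of M with respect to B_1B_2B_3: (1/5, 1/5, 3/5).
On side B_3B_1 the B_2-coordinate is zero; dropping M's B_2-weight 1/5 and renormalizing the remaining 3/5 : 1/5 gives weights 3/4, 1/4 on B_3, B_1.
N = (3/4)·(4, -2) + (1/4)·(-11, 0) = (1/4, -3/2).

(1/4, -3/2)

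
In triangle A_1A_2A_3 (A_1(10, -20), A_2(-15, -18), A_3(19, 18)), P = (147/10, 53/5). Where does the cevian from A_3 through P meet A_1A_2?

Barycentric coordinates of P with respect to A_1A_2A_3: (1/10, 1/10, 4/5).
On side A_1A_2 the A_3-coordinate is zero; dropping P's A_3-weight 4/5 and renormalizing the remaining 1/10 : 1/10 gives weights 1/2, 1/2 on A_1, A_2.
Q = (1/2)·(10, -20) + (1/2)·(-15, -18) = (-5/2, -19).

(-5/2, -19)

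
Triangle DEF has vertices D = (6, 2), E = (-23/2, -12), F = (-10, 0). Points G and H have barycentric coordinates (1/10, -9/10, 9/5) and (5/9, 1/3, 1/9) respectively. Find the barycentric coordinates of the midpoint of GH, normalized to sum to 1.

(59/180, -17/60, 43/45)

Since both coordinate triples sum to 1, the midpoint's barycentrics are the componentwise average.
(1/10+5/9)/2 = 59/180; similarly -17/60 and 43/45.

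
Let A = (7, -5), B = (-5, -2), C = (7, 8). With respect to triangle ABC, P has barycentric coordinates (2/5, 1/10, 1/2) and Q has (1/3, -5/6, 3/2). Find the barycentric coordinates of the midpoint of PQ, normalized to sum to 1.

Since both coordinate triples sum to 1, the midpoint's barycentrics are the componentwise average.
(2/5+1/3)/2 = 11/30; similarly -11/30 and 1.

(11/30, -11/30, 1)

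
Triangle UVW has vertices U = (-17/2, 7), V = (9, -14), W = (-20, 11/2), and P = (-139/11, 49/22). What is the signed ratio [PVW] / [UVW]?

[UVW] = ½·((-17/2)·(-14−(11/2)) + 9·(11/2−7) + (-20)·(7−(-14))) = ½·(663/4 − 27/2 − 420) = -1071/8.
[PVW] = ½·((-139/11)·(-14−(11/2)) + 9·(11/2−(49/22)) + (-20)·(49/22−(-14))) = ½·(5421/22 + 324/11 − 3570/11) = -1071/44, so the ratio is (-1071/44)/(-1071/8) = 2/11.

2/11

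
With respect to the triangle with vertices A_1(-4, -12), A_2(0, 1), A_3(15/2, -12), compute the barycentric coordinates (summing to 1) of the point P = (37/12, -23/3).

Signed area of the reference triangle: [A_1A_2A_3] = ½·((-4)·(1−(-12)) + 0·(-12−(-12)) + (15/2)·(-12−1)) = ½·(-52 + 0 − 195/2) = -299/4.
[PA_2A_3] = ½·((37/12)·(1−(-12)) + 0·(-12−(-23/3)) + (15/2)·(-23/3−1)) = ½·(481/12 + 0 − 65) = -299/24, so the A_1-coordinate is (-299/24)/(-299/4) = 1/6.
[A_1PA_3] = ½·((-4)·(-23/3−(-12)) + (37/12)·(-12−(-12)) + (15/2)·(-12−(-23/3))) = ½·(-52/3 + 0 − 65/2) = -299/12, so the A_2-coordinate is 1/3.
[A_1A_2P] = ½·((-4)·(1−(-23/3)) + 0·(-23/3−(-12)) + (37/12)·(-12−1)) = ½·(-104/3 + 0 − 481/12) = -299/8, so the A_3-coordinate is 1/2.

(1/6, 1/3, 1/2)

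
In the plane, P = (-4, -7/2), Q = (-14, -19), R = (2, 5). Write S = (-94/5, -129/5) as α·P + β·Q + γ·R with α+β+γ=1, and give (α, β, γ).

(4/5, 1, -4/5)

Signed area of the reference triangle: [PQR] = ½·((-4)·(-19−5) + (-14)·(5−(-7/2)) + 2·(-7/2−(-19))) = ½·(96 − 119 + 31) = 4.
[SQR] = ½·((-94/5)·(-19−5) + (-14)·(5−(-129/5)) + 2·(-129/5−(-19))) = ½·(2256/5 − 2156/5 − 68/5) = 16/5, so the P-coordinate is (16/5)/4 = 4/5.
[PSR] = ½·((-4)·(-129/5−5) + (-94/5)·(5−(-7/2)) + 2·(-7/2−(-129/5))) = ½·(616/5 − 799/5 + 223/5) = 4, so the Q-coordinate is 1.
[PQS] = ½·((-4)·(-19−(-129/5)) + (-14)·(-129/5−(-7/2)) + (-94/5)·(-7/2−(-19))) = ½·(-136/5 + 1561/5 − 1457/5) = -16/5, so the R-coordinate is -4/5.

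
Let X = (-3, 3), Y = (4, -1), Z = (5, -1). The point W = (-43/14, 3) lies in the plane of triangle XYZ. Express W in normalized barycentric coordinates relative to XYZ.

Signed area of the reference triangle: [XYZ] = ½·((-3)·(-1−(-1)) + 4·(-1−3) + 5·(3−(-1))) = ½·(0 − 16 + 20) = 2.
[WYZ] = ½·((-43/14)·(-1−(-1)) + 4·(-1−3) + 5·(3−(-1))) = ½·(0 − 16 + 20) = 2, so the X-coordinate is 2/2 = 1.
[XWZ] = ½·((-3)·(3−(-1)) + (-43/14)·(-1−3) + 5·(3−3)) = ½·(-12 + 86/7 + 0) = 1/7, so the Y-coordinate is 1/14.
[XYW] = ½·((-3)·(-1−3) + 4·(3−3) + (-43/14)·(3−(-1))) = ½·(12 + 0 − 86/7) = -1/7, so the Z-coordinate is -1/14.

(1, 1/14, -1/14)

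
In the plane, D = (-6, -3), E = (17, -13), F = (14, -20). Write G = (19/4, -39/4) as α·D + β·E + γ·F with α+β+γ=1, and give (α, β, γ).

(1/2, 1/4, 1/4)

Signed area of the reference triangle: [DEF] = ½·((-6)·(-13−(-20)) + 17·(-20−(-3)) + 14·(-3−(-13))) = ½·(-42 − 289 + 140) = -191/2.
[GEF] = ½·((19/4)·(-13−(-20)) + 17·(-20−(-39/4)) + 14·(-39/4−(-13))) = ½·(133/4 − 697/4 + 91/2) = -191/4, so the D-coordinate is (-191/4)/(-191/2) = 1/2.
[DGF] = ½·((-6)·(-39/4−(-20)) + (19/4)·(-20−(-3)) + 14·(-3−(-39/4))) = ½·(-123/2 − 323/4 + 189/2) = -191/8, so the E-coordinate is 1/4.
[DEG] = ½·((-6)·(-13−(-39/4)) + 17·(-39/4−(-3)) + (19/4)·(-3−(-13))) = ½·(39/2 − 459/4 + 95/2) = -191/8, so the F-coordinate is 1/4.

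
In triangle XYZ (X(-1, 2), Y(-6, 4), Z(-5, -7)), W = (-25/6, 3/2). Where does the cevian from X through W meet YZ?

(-23/4, 5/4)

Barycentric coordinates of W with respect to XYZ: (1/3, 1/2, 1/6).
On side YZ the X-coordinate is zero; dropping W's X-weight 1/3 and renormalizing the remaining 1/2 : 1/6 gives weights 3/4, 1/4 on Y, Z.
V = (3/4)·(-6, 4) + (1/4)·(-5, -7) = (-23/4, 5/4).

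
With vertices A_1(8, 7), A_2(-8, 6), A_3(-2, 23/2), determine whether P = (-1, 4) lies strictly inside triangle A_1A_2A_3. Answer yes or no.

no

Barycentric coordinates of P: (101/164, 141/164, -39/82).
The three coordinates are positive, positive, negative; a point is interior exactly when all three are positive.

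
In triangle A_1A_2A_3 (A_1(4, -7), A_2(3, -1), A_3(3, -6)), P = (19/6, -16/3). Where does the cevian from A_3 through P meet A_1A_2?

Barycentric coordinates of P with respect to A_1A_2A_3: (1/6, 1/6, 2/3).
On side A_1A_2 the A_3-coordinate is zero; dropping P's A_3-weight 2/3 and renormalizing the remaining 1/6 : 1/6 gives weights 1/2, 1/2 on A_1, A_2.
Q = (1/2)·(4, -7) + (1/2)·(3, -1) = (7/2, -4).

(7/2, -4)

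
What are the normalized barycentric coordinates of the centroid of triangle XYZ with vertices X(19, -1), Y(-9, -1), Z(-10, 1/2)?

The centroid is the average of the vertices, so each weight is 1/3.

(1/3, 1/3, 1/3)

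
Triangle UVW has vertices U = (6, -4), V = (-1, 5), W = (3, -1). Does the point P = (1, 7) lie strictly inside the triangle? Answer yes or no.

Barycentric coordinates of P: (10/3, 3, -16/3).
The three coordinates are positive, positive, negative; a point is interior exactly when all three are positive.

no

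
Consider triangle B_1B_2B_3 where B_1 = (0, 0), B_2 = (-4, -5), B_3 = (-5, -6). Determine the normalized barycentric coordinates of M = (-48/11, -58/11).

Signed area of the reference triangle: [B_1B_2B_3] = ½·(0·(-5−(-6)) + (-4)·(-6−0) + (-5)·(0−(-5))) = ½·(0 + 24 − 25) = -1/2.
[MB_2B_3] = ½·((-48/11)·(-5−(-6)) + (-4)·(-6−(-58/11)) + (-5)·(-58/11−(-5))) = ½·(-48/11 + 32/11 + 15/11) = -1/22, so the B_1-coordinate is (-1/22)/(-1/2) = 1/11.
[B_1MB_3] = ½·(0·(-58/11−(-6)) + (-48/11)·(-6−0) + (-5)·(0−(-58/11))) = ½·(0 + 288/11 − 290/11) = -1/11, so the B_2-coordinate is 2/11.
[B_1B_2M] = ½·(0·(-5−(-58/11)) + (-4)·(-58/11−0) + (-48/11)·(0−(-5))) = ½·(0 + 232/11 − 240/11) = -4/11, so the B_3-coordinate is 8/11.
Check: 1/11 + 2/11 + 8/11 = 1.

(1/11, 2/11, 8/11)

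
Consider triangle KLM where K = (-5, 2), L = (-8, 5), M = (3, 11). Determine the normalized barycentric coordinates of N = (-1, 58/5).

Signed area of the reference triangle: [KLM] = ½·((-5)·(5−11) + (-8)·(11−2) + 3·(2−5)) = ½·(30 − 72 − 9) = -51/2.
[NLM] = ½·((-1)·(5−11) + (-8)·(11−(58/5)) + 3·(58/5−5)) = ½·(6 + 24/5 + 99/5) = 153/10, so the K-coordinate is (153/10)/(-51/2) = -3/5.
[KNM] = ½·((-5)·(58/5−11) + (-1)·(11−2) + 3·(2−(58/5))) = ½·(-3 − 9 − 144/5) = -102/5, so the L-coordinate is 4/5.
[KLN] = ½·((-5)·(5−(58/5)) + (-8)·(58/5−2) + (-1)·(2−5)) = ½·(33 − 384/5 + 3) = -102/5, so the M-coordinate is 4/5.
Check: -3/5 + 4/5 + 4/5 = 1.

(-3/5, 4/5, 4/5)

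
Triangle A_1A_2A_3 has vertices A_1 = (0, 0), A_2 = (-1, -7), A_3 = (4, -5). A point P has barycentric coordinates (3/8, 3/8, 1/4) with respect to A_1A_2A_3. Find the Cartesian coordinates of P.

(5/8, -31/8)

P = (3/8)·A_1 + (3/8)·A_2 + (1/4)·A_3.
x-coordinate: (3/8)·0 + (3/8)·(-1) + (1/4)·4 = 5/8.
y-coordinate: (3/8)·0 + (3/8)·(-7) + (1/4)·(-5) = -31/8.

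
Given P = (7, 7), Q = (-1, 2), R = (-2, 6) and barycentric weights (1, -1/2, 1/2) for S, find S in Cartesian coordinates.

S = 1·P + (-1/2)·Q + (1/2)·R.
x-coordinate: 1·7 + (-1/2)·(-1) + (1/2)·(-2) = 13/2.
y-coordinate: 1·7 + (-1/2)·2 + (1/2)·6 = 9.

(13/2, 9)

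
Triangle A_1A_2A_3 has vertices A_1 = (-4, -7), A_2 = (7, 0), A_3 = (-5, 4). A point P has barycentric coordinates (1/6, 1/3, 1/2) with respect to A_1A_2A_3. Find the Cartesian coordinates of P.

(-5/6, 5/6)

P = (1/6)·A_1 + (1/3)·A_2 + (1/2)·A_3.
x-coordinate: (1/6)·(-4) + (1/3)·7 + (1/2)·(-5) = -5/6.
y-coordinate: (1/6)·(-7) + (1/3)·0 + (1/2)·4 = 5/6.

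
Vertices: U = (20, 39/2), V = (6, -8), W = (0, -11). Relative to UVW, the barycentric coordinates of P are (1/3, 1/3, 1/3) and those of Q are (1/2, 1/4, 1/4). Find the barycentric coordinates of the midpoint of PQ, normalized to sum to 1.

(5/12, 7/24, 7/24)

Since both coordinate triples sum to 1, the midpoint's barycentrics are the componentwise average.
(1/3+1/2)/2 = 5/12; similarly 7/24 and 7/24.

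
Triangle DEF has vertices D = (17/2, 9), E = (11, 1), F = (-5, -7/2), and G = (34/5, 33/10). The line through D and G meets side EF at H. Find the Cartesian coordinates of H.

(17/3, -1/2)

Barycentric coordinates of G with respect to DEF: (2/5, 2/5, 1/5).
On side EF the D-coordinate is zero; dropping G's D-weight 2/5 and renormalizing the remaining 2/5 : 1/5 gives weights 2/3, 1/3 on E, F.
H = (2/3)·(11, 1) + (1/3)·(-5, -7/2) = (17/3, -1/2).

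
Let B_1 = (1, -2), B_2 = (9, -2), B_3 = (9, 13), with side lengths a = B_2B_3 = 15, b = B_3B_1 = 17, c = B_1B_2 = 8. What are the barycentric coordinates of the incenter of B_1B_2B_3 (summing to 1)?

The incenter has barycentric coordinates proportional to the opposite side lengths: (15 : 17 : 8).
Normalizing by 15+17+8 = 40 gives (3/8, 17/40, 1/5).

(3/8, 17/40, 1/5)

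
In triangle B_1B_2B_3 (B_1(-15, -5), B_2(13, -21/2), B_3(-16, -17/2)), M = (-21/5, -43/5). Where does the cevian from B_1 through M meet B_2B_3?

Barycentric coordinates of M with respect to B_1B_2B_3: (1/5, 2/5, 2/5).
On side B_2B_3 the B_1-coordinate is zero; dropping M's B_1-weight 1/5 and renormalizing the remaining 2/5 : 2/5 gives weights 1/2, 1/2 on B_2, B_3.
N = (1/2)·(13, -21/2) + (1/2)·(-16, -17/2) = (-3/2, -19/2).

(-3/2, -19/2)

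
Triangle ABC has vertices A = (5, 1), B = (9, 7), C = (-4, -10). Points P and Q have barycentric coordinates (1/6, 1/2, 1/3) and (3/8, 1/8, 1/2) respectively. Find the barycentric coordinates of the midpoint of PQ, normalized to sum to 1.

Since both coordinate triples sum to 1, the midpoint's barycentrics are the componentwise average.
(1/6+3/8)/2 = 13/48; similarly 5/16 and 5/12.

(13/48, 5/16, 5/12)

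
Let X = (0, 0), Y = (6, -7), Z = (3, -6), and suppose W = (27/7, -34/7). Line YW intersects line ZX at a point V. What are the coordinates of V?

(1, -2)

Barycentric coordinates of W with respect to XYZ: (2/7, 4/7, 1/7).
On side ZX the Y-coordinate is zero; dropping W's Y-weight 4/7 and renormalizing the remaining 1/7 : 2/7 gives weights 1/3, 2/3 on Z, X.
V = (1/3)·(3, -6) + (2/3)·(0, 0) = (1, -2).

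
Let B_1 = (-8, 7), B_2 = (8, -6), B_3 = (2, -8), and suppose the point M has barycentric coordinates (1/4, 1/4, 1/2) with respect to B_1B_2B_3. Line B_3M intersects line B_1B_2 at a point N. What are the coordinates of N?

Line B_3M meets B_1B_2 where the B_3-coordinate vanishes; zeroing M's B_3-weight and renormalizing leaves B_1, B_2-weights 1/4 : 1/4 → (1/2, 1/2).
So N = (1/2)·B_1 + (1/2)·B_2 = (0, 1/2).

(0, 1/2)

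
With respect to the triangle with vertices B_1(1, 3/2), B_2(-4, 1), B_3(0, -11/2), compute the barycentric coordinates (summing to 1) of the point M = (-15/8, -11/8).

(1/8, 1/2, 3/8)

Signed area of the reference triangle: [B_1B_2B_3] = ½·(1·(1−(-11/2)) + (-4)·(-11/2−(3/2)) + 0·(3/2−1)) = ½·(13/2 + 28 + 0) = 69/4.
[MB_2B_3] = ½·((-15/8)·(1−(-11/2)) + (-4)·(-11/2−(-11/8)) + 0·(-11/8−1)) = ½·(-195/16 + 33/2 + 0) = 69/32, so the B_1-coordinate is (69/32)/(69/4) = 1/8.
[B_1MB_3] = ½·(1·(-11/8−(-11/2)) + (-15/8)·(-11/2−(3/2)) + 0·(3/2−(-11/8))) = ½·(33/8 + 105/8 + 0) = 69/8, so the B_2-coordinate is 1/2.
[B_1B_2M] = ½·(1·(1−(-11/8)) + (-4)·(-11/8−(3/2)) + (-15/8)·(3/2−1)) = ½·(19/8 + 23/2 − 15/16) = 207/32, so the B_3-coordinate is 3/8.
Check: 1/8 + 1/2 + 3/8 = 1.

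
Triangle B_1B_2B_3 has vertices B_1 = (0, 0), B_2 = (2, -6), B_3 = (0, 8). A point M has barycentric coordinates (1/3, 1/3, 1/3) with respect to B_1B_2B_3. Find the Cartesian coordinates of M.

(2/3, 2/3)

M = (1/3)·B_1 + (1/3)·B_2 + (1/3)·B_3.
x-coordinate: (1/3)·0 + (1/3)·2 + (1/3)·0 = 2/3.
y-coordinate: (1/3)·0 + (1/3)·(-6) + (1/3)·8 = 2/3.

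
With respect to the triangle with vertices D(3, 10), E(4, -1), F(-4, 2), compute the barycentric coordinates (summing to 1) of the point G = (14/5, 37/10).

Signed area of the reference triangle: [DEF] = ½·(3·(-1−2) + 4·(2−10) + (-4)·(10−(-1))) = ½·(-9 − 32 − 44) = -85/2.
[GEF] = ½·((14/5)·(-1−2) + 4·(2−(37/10)) + (-4)·(37/10−(-1))) = ½·(-42/5 − 34/5 − 94/5) = -17, so the D-coordinate is (-17)/(-85/2) = 2/5.
[DGF] = ½·(3·(37/10−2) + (14/5)·(2−10) + (-4)·(10−(37/10))) = ½·(51/10 − 112/5 − 126/5) = -85/4, so the E-coordinate is 1/2.
[DEG] = ½·(3·(-1−(37/10)) + 4·(37/10−10) + (14/5)·(10−(-1))) = ½·(-141/10 − 126/5 + 154/5) = -17/4, so the F-coordinate is 1/10.

(2/5, 1/2, 1/10)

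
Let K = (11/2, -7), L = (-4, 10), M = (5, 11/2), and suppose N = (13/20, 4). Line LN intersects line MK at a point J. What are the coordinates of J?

(53/10, -2)

Barycentric coordinates of N with respect to KLM: (3/10, 1/2, 1/5).
On side MK the L-coordinate is zero; dropping N's L-weight 1/2 and renormalizing the remaining 1/5 : 3/10 gives weights 2/5, 3/5 on M, K.
J = (2/5)·(5, 11/2) + (3/5)·(11/2, -7) = (53/10, -2).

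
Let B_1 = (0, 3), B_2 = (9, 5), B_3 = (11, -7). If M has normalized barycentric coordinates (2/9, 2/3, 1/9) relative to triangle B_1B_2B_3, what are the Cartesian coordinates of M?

M = (2/9)·B_1 + (2/3)·B_2 + (1/9)·B_3.
x-coordinate: (2/9)·0 + (2/3)·9 + (1/9)·11 = 65/9.
y-coordinate: (2/9)·3 + (2/3)·5 + (1/9)·(-7) = 29/9.

(65/9, 29/9)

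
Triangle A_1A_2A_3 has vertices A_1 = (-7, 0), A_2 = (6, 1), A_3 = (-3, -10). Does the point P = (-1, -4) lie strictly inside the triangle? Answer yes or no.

Barycentric coordinates of P: (16/67, 22/67, 29/67).
The three coordinates are positive, positive, positive; a point is interior exactly when all three are positive.

yes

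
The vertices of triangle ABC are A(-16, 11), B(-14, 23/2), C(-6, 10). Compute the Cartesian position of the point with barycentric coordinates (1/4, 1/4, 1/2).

(-21/2, 85/8)

P = (1/4)·A + (1/4)·B + (1/2)·C.
x-coordinate: (1/4)·(-16) + (1/4)·(-14) + (1/2)·(-6) = -21/2.
y-coordinate: (1/4)·11 + (1/4)·(23/2) + (1/2)·10 = 85/8.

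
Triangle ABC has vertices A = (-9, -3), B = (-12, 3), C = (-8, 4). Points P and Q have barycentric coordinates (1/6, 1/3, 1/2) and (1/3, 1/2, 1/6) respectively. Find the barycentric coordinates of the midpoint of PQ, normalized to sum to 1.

Since both coordinate triples sum to 1, the midpoint's barycentrics are the componentwise average.
(1/6+1/3)/2 = 1/4; similarly 5/12 and 1/3.

(1/4, 5/12, 1/3)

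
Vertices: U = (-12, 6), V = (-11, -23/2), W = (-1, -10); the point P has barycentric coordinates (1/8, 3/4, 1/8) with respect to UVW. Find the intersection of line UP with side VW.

Line UP meets VW where the U-coordinate vanishes; zeroing P's U-weight and renormalizing leaves V, W-weights 3/4 : 1/8 → (6/7, 1/7).
So Q = (6/7)·V + (1/7)·W = (-67/7, -79/7).

(-67/7, -79/7)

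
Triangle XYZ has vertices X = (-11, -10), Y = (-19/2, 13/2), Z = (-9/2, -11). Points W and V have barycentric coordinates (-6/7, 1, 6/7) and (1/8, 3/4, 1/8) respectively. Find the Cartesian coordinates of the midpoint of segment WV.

Barycentric coordinates of the midpoint are the average: (-41/112, 7/8, 55/112).
Converting: (-41/112)·X + (7/8)·Y + (55/112)·Z = (-1455/224, 221/56).

(-1455/224, 221/56)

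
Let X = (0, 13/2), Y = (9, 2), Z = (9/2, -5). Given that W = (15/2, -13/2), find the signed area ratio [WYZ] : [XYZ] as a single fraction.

-1/3

[XYZ] = ½·(0·(2−(-5)) + 9·(-5−(13/2)) + (9/2)·(13/2−2)) = ½·(0 − 207/2 + 81/4) = -333/8.
[WYZ] = ½·((15/2)·(2−(-5)) + 9·(-5−(-13/2)) + (9/2)·(-13/2−2)) = ½·(105/2 + 27/2 − 153/4) = 111/8, so the ratio is (111/8)/(-333/8) = -1/3.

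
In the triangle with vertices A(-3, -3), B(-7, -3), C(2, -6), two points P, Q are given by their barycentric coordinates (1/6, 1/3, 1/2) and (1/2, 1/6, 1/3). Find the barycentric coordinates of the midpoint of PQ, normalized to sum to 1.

Since both coordinate triples sum to 1, the midpoint's barycentrics are the componentwise average.
(1/6+1/2)/2 = 1/3; similarly 1/4 and 5/12.

(1/3, 1/4, 5/12)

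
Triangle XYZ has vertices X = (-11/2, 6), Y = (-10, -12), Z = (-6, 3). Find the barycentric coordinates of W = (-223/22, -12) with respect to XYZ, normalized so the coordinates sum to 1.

Signed area of the reference triangle: [XYZ] = ½·((-11/2)·(-12−3) + (-10)·(3−6) + (-6)·(6−(-12))) = ½·(165/2 + 30 − 108) = 9/4.
[WYZ] = ½·((-223/22)·(-12−3) + (-10)·(3−(-12)) + (-6)·(-12−(-12))) = ½·(3345/22 − 150 + 0) = 45/44, so the X-coordinate is (45/44)/(9/4) = 5/11.
[XWZ] = ½·((-11/2)·(-12−3) + (-223/22)·(3−6) + (-6)·(6−(-12))) = ½·(165/2 + 669/22 − 108) = 27/11, so the Y-coordinate is 12/11.
[XYW] = ½·((-11/2)·(-12−(-12)) + (-10)·(-12−6) + (-223/22)·(6−(-12))) = ½·(0 + 180 − 2007/11) = -27/22, so the Z-coordinate is -6/11.

(5/11, 12/11, -6/11)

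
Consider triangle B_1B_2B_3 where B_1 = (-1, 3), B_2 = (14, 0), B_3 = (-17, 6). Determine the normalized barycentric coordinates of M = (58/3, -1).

(1/3, 1, -1/3)

Signed area of the reference triangle: [B_1B_2B_3] = ½·((-1)·(0−6) + 14·(6−3) + (-17)·(3−0)) = ½·(6 + 42 − 51) = -3/2.
[MB_2B_3] = ½·((58/3)·(0−6) + 14·(6−(-1)) + (-17)·(-1−0)) = ½·(-116 + 98 + 17) = -1/2, so the B_1-coordinate is (-1/2)/(-3/2) = 1/3.
[B_1MB_3] = ½·((-1)·(-1−6) + (58/3)·(6−3) + (-17)·(3−(-1))) = ½·(7 + 58 − 68) = -3/2, so the B_2-coordinate is 1.
[B_1B_2M] = ½·((-1)·(0−(-1)) + 14·(-1−3) + (58/3)·(3−0)) = ½·(-1 − 56 + 58) = 1/2, so the B_3-coordinate is -1/3.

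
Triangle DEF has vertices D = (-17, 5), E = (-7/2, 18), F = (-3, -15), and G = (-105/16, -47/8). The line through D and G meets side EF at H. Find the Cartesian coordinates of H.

Barycentric coordinates of G with respect to DEF: (1/4, 1/8, 5/8).
On side EF the D-coordinate is zero; dropping G's D-weight 1/4 and renormalizing the remaining 1/8 : 5/8 gives weights 1/6, 5/6 on E, F.
H = (1/6)·(-7/2, 18) + (5/6)·(-3, -15) = (-37/12, -19/2).

(-37/12, -19/2)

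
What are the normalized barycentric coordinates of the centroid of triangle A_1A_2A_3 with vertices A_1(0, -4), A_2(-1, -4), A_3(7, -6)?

(1/3, 1/3, 1/3)

The centroid is the average of the vertices, so each weight is 1/3.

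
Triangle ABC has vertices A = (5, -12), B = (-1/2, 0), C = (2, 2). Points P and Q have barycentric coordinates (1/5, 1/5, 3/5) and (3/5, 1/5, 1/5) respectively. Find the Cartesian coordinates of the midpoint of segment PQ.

(27/10, -4)

Barycentric coordinates of the midpoint are the average: (2/5, 1/5, 2/5).
Converting: (2/5)·A + (1/5)·B + (2/5)·C = (27/10, -4).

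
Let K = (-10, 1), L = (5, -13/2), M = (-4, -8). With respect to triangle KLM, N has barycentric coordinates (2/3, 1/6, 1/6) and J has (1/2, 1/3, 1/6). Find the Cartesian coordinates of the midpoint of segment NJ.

Barycentric coordinates of the midpoint are the average: (7/12, 1/4, 1/6).
Converting: (7/12)·K + (1/4)·L + (1/6)·M = (-21/4, -19/8).

(-21/4, -19/8)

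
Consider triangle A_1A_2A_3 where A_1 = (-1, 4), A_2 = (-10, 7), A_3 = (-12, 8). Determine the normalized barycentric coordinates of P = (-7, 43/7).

Signed area of the reference triangle: [A_1A_2A_3] = ½·((-1)·(7−8) + (-10)·(8−4) + (-12)·(4−7)) = ½·(1 − 40 + 36) = -3/2.
[PA_2A_3] = ½·((-7)·(7−8) + (-10)·(8−(43/7)) + (-12)·(43/7−7)) = ½·(7 − 130/7 + 72/7) = -9/14, so the A_1-coordinate is (-9/14)/(-3/2) = 3/7.
[A_1PA_3] = ½·((-1)·(43/7−8) + (-7)·(8−4) + (-12)·(4−(43/7))) = ½·(13/7 − 28 + 180/7) = -3/14, so the A_2-coordinate is 1/7.
[A_1A_2P] = ½·((-1)·(7−(43/7)) + (-10)·(43/7−4) + (-7)·(4−7)) = ½·(-6/7 − 150/7 + 21) = -9/14, so the A_3-coordinate is 3/7.
Check: 3/7 + 1/7 + 3/7 = 1.

(3/7, 1/7, 3/7)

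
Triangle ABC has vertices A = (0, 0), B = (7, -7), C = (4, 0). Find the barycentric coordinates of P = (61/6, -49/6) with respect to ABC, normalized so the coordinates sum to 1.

Signed area of the reference triangle: [ABC] = ½·(0·(-7−0) + 7·(0−0) + 4·(0−(-7))) = ½·(0 + 0 + 28) = 14.
[PBC] = ½·((61/6)·(-7−0) + 7·(0−(-49/6)) + 4·(-49/6−(-7))) = ½·(-427/6 + 343/6 − 14/3) = -28/3, so the A-coordinate is (-28/3)/14 = -2/3.
[APC] = ½·(0·(-49/6−0) + (61/6)·(0−0) + 4·(0−(-49/6))) = ½·(0 + 0 + 98/3) = 49/3, so the B-coordinate is 7/6.
[ABP] = ½·(0·(-7−(-49/6)) + 7·(-49/6−0) + (61/6)·(0−(-7))) = ½·(0 − 343/6 + 427/6) = 7, so the C-coordinate is 1/2.
Check: -2/3 + 7/6 + 1/2 = 1.

(-2/3, 7/6, 1/2)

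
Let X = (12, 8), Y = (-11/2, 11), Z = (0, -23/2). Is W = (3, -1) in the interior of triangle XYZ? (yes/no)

yes

Barycentric coordinates of W: (167/503, 90/503, 246/503).
The three coordinates are positive, positive, positive; a point is interior exactly when all three are positive.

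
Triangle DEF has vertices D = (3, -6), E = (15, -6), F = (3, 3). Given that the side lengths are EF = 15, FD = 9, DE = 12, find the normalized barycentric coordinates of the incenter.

The incenter has barycentric coordinates proportional to the opposite side lengths: (15 : 9 : 12).
Normalizing by 15+9+12 = 36 gives (5/12, 1/4, 1/3).

(5/12, 1/4, 1/3)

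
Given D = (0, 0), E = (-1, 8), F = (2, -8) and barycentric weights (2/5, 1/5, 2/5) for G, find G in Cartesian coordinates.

G = (2/5)·D + (1/5)·E + (2/5)·F.
x-coordinate: (2/5)·0 + (1/5)·(-1) + (2/5)·2 = 3/5.
y-coordinate: (2/5)·0 + (1/5)·8 + (2/5)·(-8) = -8/5.

(3/5, -8/5)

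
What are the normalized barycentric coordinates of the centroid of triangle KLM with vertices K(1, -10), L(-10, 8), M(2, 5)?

(1/3, 1/3, 1/3)

The centroid is the average of the vertices, so each weight is 1/3.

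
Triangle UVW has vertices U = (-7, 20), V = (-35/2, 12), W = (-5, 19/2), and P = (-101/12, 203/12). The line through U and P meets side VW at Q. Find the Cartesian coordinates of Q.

Barycentric coordinates of P with respect to UVW: (2/3, 1/6, 1/6).
On side VW the U-coordinate is zero; dropping P's U-weight 2/3 and renormalizing the remaining 1/6 : 1/6 gives weights 1/2, 1/2 on V, W.
Q = (1/2)·(-35/2, 12) + (1/2)·(-5, 19/2) = (-45/4, 43/4).

(-45/4, 43/4)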